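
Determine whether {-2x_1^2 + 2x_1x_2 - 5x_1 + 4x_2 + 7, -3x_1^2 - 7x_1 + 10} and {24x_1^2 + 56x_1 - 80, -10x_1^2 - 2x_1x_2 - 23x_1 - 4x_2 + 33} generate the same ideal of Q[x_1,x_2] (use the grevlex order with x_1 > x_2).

Yes, the ideals are equal.

Equality of ideals is decidable: compute both reduced Gröbner bases (unique for the ordering) and check whether they agree.
Buchberger on the first generating set:
f_1 = -2x_1^2 + 2x_1x_2 - 5x_1 + 4x_2 + 7, LT = x_1^2.
f_2 = -3x_1^2 - 7x_1 + 10, LT = x_1^2.

S(f_1,f_2): lcm = x_1^2. S = -x_1x_2 + 1/6x_1 - 2x_2 - 1/6.
  leading term x_1x_2: no divisor's leading term divides it; move -x_1x_2 to the remainder.
  leading term x_1: no divisor's leading term divides it; move 1/6x_1 to the remainder.
  leading term x_2: no divisor's leading term divides it; move -2x_2 to the remainder.
  leading term 1: no divisor's leading term divides it; move -1/6 to the remainder.
  remainder -x_1x_2 + 1/6x_1 - 2x_2 - 1/6 ≠ 0; add g_3 = -x_1x_2 + 1/6x_1 - 2x_2 - 1/6 to the basis.

S(f_1,g_3): lcm = x_1^2x_2. S = -x_1x_2^2 + 1/6x_1^2 + 1/2x_1x_2 - 2x_2^2 - 1/6x_1 - 7/2x_2.
  leading term x_1x_2^2: subtract (x_2)·g_3 from -x_1x_2^2 + 1/6x_1^2 + 1/2x_1x_2 - 2x_2^2 - 1/6x_1 - 7/2x_2 → 1/6x_1^2 + 1/3x_1x_2 - 1/6x_1 - 10/3x_2
  leading term x_1^2: subtract (-1/12)·f_1 from 1/6x_1^2 + 1/3x_1x_2 - 1/6x_1 - 10/3x_2 → 1/2x_1x_2 - 7/12x_1 - 3x_2 + 7/12
  leading term x_1x_2: subtract (-1/2)·g_3 from 1/2x_1x_2 - 7/12x_1 - 3x_2 + 7/12 → -1/2x_1 - 4x_2 + 1/2
  leading term x_1: no divisor's leading term divides it; move -1/2x_1 to the remainder.
  leading term x_2: no divisor's leading term divides it; move -4x_2 to the remainder.
  leading term 1: no divisor's leading term divides it; move 1/2 to the remainder.
  remainder -1/2x_1 - 4x_2 + 1/2 ≠ 0; add g_4 = -1/2x_1 - 4x_2 + 1/2 to the basis.

S(f_2,g_3): lcm = x_1^2x_2. S = 1/6x_1^2 + 1/3x_1x_2 - 1/6x_1 - 10/3x_2.
  leading term x_1^2: subtract (-1/12)·f_1 from 1/6x_1^2 + 1/3x_1x_2 - 1/6x_1 - 10/3x_2 → 1/2x_1x_2 - 7/12x_1 - 3x_2 + 7/12
  leading term x_1x_2: subtract (-1/2)·g_3 from 1/2x_1x_2 - 7/12x_1 - 3x_2 + 7/12 → -1/2x_1 - 4x_2 + 1/2
  leading term x_1: subtract (1)·g_4 from -1/2x_1 - 4x_2 + 1/2 → 0
  remainder 0.

S(f_1,g_4): lcm = x_1^2. S = -9x_1x_2 + 7/2x_1 - 2x_2 - 7/2.
  leading term x_1x_2: subtract (9)·g_3 from -9x_1x_2 + 7/2x_1 - 2x_2 - 7/2 → 2x_1 + 16x_2 - 2
  leading term x_1: subtract (-4)·g_4 from 2x_1 + 16x_2 - 2 → 0
  remainder 0.

S(f_2,g_4): lcm = x_1^2. S = -8x_1x_2 + 10/3x_1 - 10/3.
  leading term x_1x_2: subtract (8)·g_3 from -8x_1x_2 + 10/3x_1 - 10/3 → 2x_1 + 16x_2 - 2
  leading term x_1: subtract (-4)·g_4 from 2x_1 + 16x_2 - 2 → 0
  remainder 0.

S(g_3,g_4): lcm = x_1x_2. S = -8x_2^2 - 1/6x_1 + 3x_2 + 1/6.
  leading term x_2^2: no divisor's leading term divides it; move -8x_2^2 to the remainder.
  leading term x_1: subtract (1/3)·g_4 from -1/6x_1 + 3x_2 + 1/6 → 13/3x_2
  leading term x_2: no divisor's leading term divides it; move 13/3x_2 to the remainder.
  remainder -8x_2^2 + 13/3x_2 ≠ 0; add g_5 = -8x_2^2 + 13/3x_2 to the basis.

S(f_1,g_5): leading monomials are coprime, so the S-polynomial reduces to 0 (Buchberger's first criterion).
S(f_2,g_5): leading monomials are coprime, so the S-polynomial reduces to 0 (Buchberger's first criterion).
S(g_3,g_5): lcm = x_1x_2^2. S = 3/8x_1x_2 + 2x_2^2 + 1/6x_2.
  leading term x_1x_2: subtract (-3/8)·g_3 from 3/8x_1x_2 + 2x_2^2 + 1/6x_2 → 2x_2^2 + 1/16x_1 - 7/12x_2 - 1/16
  leading term x_2^2: subtract (-1/4)·g_5 from 2x_2^2 + 1/16x_1 - 7/12x_2 - 1/16 → 1/16x_1 + 1/2x_2 - 1/16
  leading term x_1: subtract (-1/8)·g_4 from 1/16x_1 + 1/2x_2 - 1/16 → 0
  remainder 0.

S(g_4,g_5): leading monomials are coprime, so the S-polynomial reduces to 0 (Buchberger's first criterion).
Every S-polynomial of the final basis reduces to 0, so we have a Gröbner basis.
Inter-reduce: drop elements whose leading term is divisible by another's, tail-reduce, and make monic.
Reduced Gröbner basis: {x_2^2 - 13/24x_2, x_1 + 8x_2 - 1}.

Buchberger on the second generating set:
h_1 = 24x_1^2 + 56x_1 - 80, LT = x_1^2.
h_2 = -10x_1^2 - 2x_1x_2 - 23x_1 - 4x_2 + 33, LT = x_1^2.

S(h_1,h_2): lcm = x_1^2. S = -1/5x_1x_2 + 1/30x_1 - 2/5x_2 - 1/30.
  leading term x_1x_2: no divisor's leading term divides it; move -1/5x_1x_2 to the remainder.
  leading term x_1: no divisor's leading term divides it; move 1/30x_1 to the remainder.
  leading term x_2: no divisor's leading term divides it; move -2/5x_2 to the remainder.
  leading term 1: no divisor's leading term divides it; move -1/30 to the remainder.
  remainder -1/5x_1x_2 + 1/30x_1 - 2/5x_2 - 1/30 ≠ 0; add k_3 = -1/5x_1x_2 + 1/30x_1 - 2/5x_2 - 1/30 to the basis.

S(h_1,k_3): lcm = x_1^2x_2. S = 1/6x_1^2 + 1/3x_1x_2 - 1/6x_1 - 10/3x_2.
  leading term x_1^2: subtract (1/144)·h_1 from 1/6x_1^2 + 1/3x_1x_2 - 1/6x_1 - 10/3x_2 → 1/3x_1x_2 - 5/9x_1 - 10/3x_2 + 5/9
  leading term x_1x_2: subtract (-5/3)·k_3 from 1/3x_1x_2 - 5/9x_1 - 10/3x_2 + 5/9 → -1/2x_1 - 4x_2 + 1/2
  leading term x_1: no divisor's leading term divides it; move -1/2x_1 to the remainder.
  leading term x_2: no divisor's leading term divides it; move -4x_2 to the remainder.
  leading term 1: no divisor's leading term divides it; move 1/2 to the remainder.
  remainder -1/2x_1 - 4x_2 + 1/2 ≠ 0; add k_4 = -1/2x_1 - 4x_2 + 1/2 to the basis.

S(h_2,k_3): lcm = x_1^2x_2. S = 1/5x_1x_2^2 + 1/6x_1^2 + 3/10x_1x_2 + 2/5x_2^2 - 1/6x_1 - 33/10x_2.
  leading term x_1x_2^2: subtract (-x_2)·k_3 from 1/5x_1x_2^2 + 1/6x_1^2 + 3/10x_1x_2 + 2/5x_2^2 - 1/6x_1 - 33/10x_2 → 1/6x_1^2 + 1/3x_1x_2 - 1/6x_1 - 10/3x_2
  leading term x_1^2: subtract (1/144)·h_1 from 1/6x_1^2 + 1/3x_1x_2 - 1/6x_1 - 10/3x_2 → 1/3x_1x_2 - 5/9x_1 - 10/3x_2 + 5/9
  leading term x_1x_2: subtract (-5/3)·k_3 from 1/3x_1x_2 - 5/9x_1 - 10/3x_2 + 5/9 → -1/2x_1 - 4x_2 + 1/2
  leading term x_1: subtract (1)·k_4 from -1/2x_1 - 4x_2 + 1/2 → 0
  remainder 0.

S(h_1,k_4): lcm = x_1^2. S = -8x_1x_2 + 10/3x_1 - 10/3.
  leading term x_1x_2: subtract (40)·k_3 from -8x_1x_2 + 10/3x_1 - 10/3 → 2x_1 + 16x_2 - 2
  leading term x_1: subtract (-4)·k_4 from 2x_1 + 16x_2 - 2 → 0
  remainder 0.

S(h_2,k_4): lcm = x_1^2. S = -39/5x_1x_2 + 33/10x_1 + 2/5x_2 - 33/10.
  leading term x_1x_2: subtract (39)·k_3 from -39/5x_1x_2 + 33/10x_1 + 2/5x_2 - 33/10 → 2x_1 + 16x_2 - 2
  leading term x_1: subtract (-4)·k_4 from 2x_1 + 16x_2 - 2 → 0
  remainder 0.

S(k_3,k_4): lcm = x_1x_2. S = -8x_2^2 - 1/6x_1 + 3x_2 + 1/6.
  leading term x_2^2: no divisor's leading term divides it; move -8x_2^2 to the remainder.
  leading term x_1: subtract (1/3)·k_4 from -1/6x_1 + 3x_2 + 1/6 → 13/3x_2
  leading term x_2: no divisor's leading term divides it; move 13/3x_2 to the remainder.
  remainder -8x_2^2 + 13/3x_2 ≠ 0; add k_5 = -8x_2^2 + 13/3x_2 to the basis.

S(h_1,k_5): leading monomials are coprime, so the S-polynomial reduces to 0 (Buchberger's first criterion).
S(h_2,k_5): leading monomials are coprime, so the S-polynomial reduces to 0 (Buchberger's first criterion).
S(k_3,k_5): lcm = x_1x_2^2. S = 3/8x_1x_2 + 2x_2^2 + 1/6x_2.
  leading term x_1x_2: subtract (-15/8)·k_3 from 3/8x_1x_2 + 2x_2^2 + 1/6x_2 → 2x_2^2 + 1/16x_1 - 7/12x_2 - 1/16
  leading term x_2^2: subtract (-1/4)·k_5 from 2x_2^2 + 1/16x_1 - 7/12x_2 - 1/16 → 1/16x_1 + 1/2x_2 - 1/16
  leading term x_1: subtract (-1/8)·k_4 from 1/16x_1 + 1/2x_2 - 1/16 → 0
  remainder 0.

S(k_4,k_5): leading monomials are coprime, so the S-polynomial reduces to 0 (Buchberger's first criterion).
Every S-polynomial of the final basis reduces to 0, so we have a Gröbner basis.
Inter-reduce: drop elements whose leading term is divisible by another's, tail-reduce, and make monic.
Reduced Gröbner basis: {x_2^2 - 13/24x_2, x_1 + 8x_2 - 1}.

The two bases agree; hence the ideals are identical.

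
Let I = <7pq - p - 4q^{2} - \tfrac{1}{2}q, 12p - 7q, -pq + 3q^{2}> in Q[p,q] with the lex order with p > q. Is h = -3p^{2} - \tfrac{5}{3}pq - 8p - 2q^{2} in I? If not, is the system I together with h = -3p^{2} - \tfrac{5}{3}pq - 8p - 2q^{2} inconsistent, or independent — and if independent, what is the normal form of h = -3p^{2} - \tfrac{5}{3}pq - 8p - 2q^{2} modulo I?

-3p^{2} - \tfrac{5}{3}pq - 8p - 2q^{2} lies in I (it reduces to 0).

First compute the reduced Gröbner basis of I by Buchberger's algorithm.
f_1 = 7pq - p - 4q^{2} - \tfrac{1}{2}q, LT = pq.
f_2 = 12p - 7q, LT = p.
f_3 = -pq + 3q^{2}, LT = pq.

S(f_1,f_2): lcm = pq. S = -\tfrac{1}{7}p + \tfrac{1}{84}q^{2} - \tfrac{1}{14}q.
  leading term p: subtract (-\tfrac{1}{84})·f_2 from -\tfrac{1}{7}p + \tfrac{1}{84}q^{2} - \tfrac{1}{14}q → \tfrac{1}{84}q^{2} - \tfrac{13}{84}q
  leading term q^{2}: no divisor's leading term divides it; move \tfrac{1}{84}q^{2} to the remainder.
  leading term q: no divisor's leading term divides it; move -\tfrac{13}{84}q to the remainder.
  remainder \tfrac{1}{84}q^{2} - \tfrac{13}{84}q ≠ 0; add k_4 = \tfrac{1}{84}q^{2} - \tfrac{13}{84}q to the basis.

S(f_1,f_3): lcm = pq. S = -\tfrac{1}{7}p + \tfrac{17}{7}q^{2} - \tfrac{1}{14}q.
  leading term p: subtract (-\tfrac{1}{84})·f_2 from -\tfrac{1}{7}p + \tfrac{17}{7}q^{2} - \tfrac{1}{14}q → \tfrac{17}{7}q^{2} - \tfrac{13}{84}q
  leading term q^{2}: subtract (204)·k_4 from \tfrac{17}{7}q^{2} - \tfrac{13}{84}q → \tfrac{377}{12}q
  leading term q: no divisor's leading term divides it; move \tfrac{377}{12}q to the remainder.
  remainder \tfrac{377}{12}q ≠ 0; add k_5 = \tfrac{377}{12}q to the basis.

The other S-polynomials (S(f_2,f_3), S(f_1,k_4), S(f_2,k_4), S(f_3,k_4), S(f_1,k_5), S(f_2,k_5), S(f_3,k_5), S(k_4,k_5)) all reduce to 0 modulo the current basis, so we have a Gröbner basis.
Inter-reduce: drop elements whose leading term is divisible by another's, tail-reduce, and make monic.
Reduced Gröbner basis: {p, q}.
Label its elements g_1 = p, g_2 = q.

Reduce h = -3p^{2} - \tfrac{5}{3}pq - 8p - 2q^{2} modulo G:
  leading term p^{2}: subtract (-3p)·g_1 from -3p^{2} - \tfrac{5}{3}pq - 8p - 2q^{2} → -\tfrac{5}{3}pq - 8p - 2q^{2}
  leading term pq: subtract (-\tfrac{5}{3}q)·g_1 from -\tfrac{5}{3}pq - 8p - 2q^{2} → -8p - 2q^{2}
  leading term p: subtract (-8)·g_1 from -8p - 2q^{2} → -2q^{2}
  leading term q^{2}: subtract (-2q)·g_2 from -2q^{2} → 0
  normal form = 0.
Since the normal form is 0, h ∈ I.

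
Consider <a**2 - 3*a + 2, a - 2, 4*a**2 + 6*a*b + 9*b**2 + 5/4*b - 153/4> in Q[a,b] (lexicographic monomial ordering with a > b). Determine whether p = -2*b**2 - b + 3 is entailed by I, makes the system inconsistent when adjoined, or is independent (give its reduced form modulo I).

-2*b**2 - b + 3 is independent of I; its normal form modulo I is 35/18*b - 35/18.

First compute the reduced Gröbner basis of I by Buchberger's algorithm.
f_1 = a**2 - 3*a + 2, LT = a**2.
f_2 = a - 2, LT = a.
f_3 = 4*a**2 + 6*a*b + 9*b**2 + 5/4*b - 153/4, LT = a**2.

S(f_1,f_3): lcm = a**2. S = -3/2*a*b - 3*a - 9/4*b**2 - 5/16*b + 185/16.
  leading term a*b: subtract (-3/2*b)·f_2 from -3/2*a*b - 3*a - 9/4*b**2 - 5/16*b + 185/16 → -3*a - 9/4*b**2 - 53/16*b + 185/16
  leading term a: subtract (-3)·f_2 from -3*a - 9/4*b**2 - 53/16*b + 185/16 → -9/4*b**2 - 53/16*b + 89/16
  leading term b**2: no divisor's leading term divides it; move -9/4*b**2 to the remainder.
  leading term b: no divisor's leading term divides it; move -53/16*b to the remainder.
  leading term 1: no divisor's leading term divides it; move 89/16 to the remainder.
  remainder -9/4*b**2 - 53/16*b + 89/16 ≠ 0; add h_4 = -9/4*b**2 - 53/16*b + 89/16 to the basis.

The other S-polynomials (S(f_1,f_2), S(f_2,f_3), S(f_1,h_4), S(f_2,h_4), S(f_3,h_4)) all reduce to 0 modulo the current basis, so we have a Gröbner basis.
Inter-reduce: drop elements whose leading term is divisible by another's, tail-reduce, and make monic.
Reduced Gröbner basis: {a - 2, b**2 + 53/36*b - 89/36}.
Label its elements g_1 = a - 2, g_2 = b**2 + 53/36*b - 89/36.

Reduce p = -2*b**2 - b + 3 modulo G:
  leading term b**2: subtract (-2)·g_2 from -2*b**2 - b + 3 → 35/18*b - 35/18
  leading term b: no divisor's leading term divides it; move 35/18*b to the remainder.
  leading term 1: no divisor's leading term divides it; move -35/18 to the remainder.
  normal form = 35/18*b - 35/18.
The normal form is nonzero, so p ∉ I. Since p minus its normal form lies in I, I + (p) = I + (r) where r = 35/18*b - 35/18; decide whether this ideal is the whole ring.
Run Buchberger on G together with r (pairs among the g_i already reduce to 0 since G is a Gröbner basis):
g_1 = a - 2, LT = a.
g_2 = b**2 + 53/36*b - 89/36, LT = b**2.
r = 35/18*b - 35/18, LT = b.

The S-polynomials (S(g_1,g_2), S(g_1,r), S(g_2,r)) all reduce to 0 modulo the current basis, so we have a Gröbner basis.
Inter-reduce: drop elements whose leading term is divisible by another's, tail-reduce, and make monic.
Reduced Gröbner basis: {a - 2, b - 1}.
The reduced Gröbner basis of I + (p) is {a - 2, b - 1} ≠ {1}, a proper ideal, so the enlarged system stays consistent: p is independent of I, with normal form 35/18*b - 35/18.

Ideal membership is decidable via reduction modulo a Gröbner basis.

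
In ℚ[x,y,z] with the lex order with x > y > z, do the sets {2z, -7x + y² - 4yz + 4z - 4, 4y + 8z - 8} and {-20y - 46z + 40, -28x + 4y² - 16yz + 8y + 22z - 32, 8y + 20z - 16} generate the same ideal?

Equality of ideals is decidable: compute both reduced Gröbner bases (unique for the ordering) and check whether they agree.
Buchberger on the first generating set:
f_1 = 2z, LT = z.
f_2 = -7x + y² - 4yz + 4z - 4, LT = x.
f_3 = 4y + 8z - 8, LT = y.

The S-polynomials (S(f_1,f_2), S(f_1,f_3), S(f_2,f_3)) all reduce to 0 modulo the current basis, so we have a Gröbner basis.
Inter-reduce: drop elements whose leading term is divisible by another's, tail-reduce, and make monic.
Reduced Gröbner basis: {x, y - 2, z}.

Buchberger on the second generating set:
h_1 = -20y - 46z + 40, LT = y.
h_2 = -28x + 4y² - 16yz + 8y + 22z - 32, LT = x.
h_3 = 8y + 20z - 16, LT = y.

S(h_1,h_3): lcm = y. S = -⅕z.
  leading term z: no divisor's leading term divides it; move -⅕z to the remainder.
  remainder -⅕z ≠ 0; add k_4 = -⅕z to the basis.

The other S-polynomials (S(h_1,h_2), S(h_2,h_3), S(h_1,k_4), S(h_2,k_4), S(h_3,k_4)) all reduce to 0 modulo the current basis, so we have a Gröbner basis.
Inter-reduce: drop elements whose leading term is divisible by another's, tail-reduce, and make monic.
Reduced Gröbner basis: {x, y - 2, z}.

These coincide, so the ideals are equal.
The choice of monomial ordering does not affect the verdict — as long as both bases are computed under the same ordering, their equality decides ideal equality.

Yes, the ideals are equal.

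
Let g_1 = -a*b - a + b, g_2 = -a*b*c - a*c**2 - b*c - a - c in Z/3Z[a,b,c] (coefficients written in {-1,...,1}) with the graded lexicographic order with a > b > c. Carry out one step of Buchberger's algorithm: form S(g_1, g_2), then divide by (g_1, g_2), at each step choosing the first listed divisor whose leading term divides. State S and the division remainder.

S(g_1, g_2) = -a*c**2 + a*c + b*c - a - c; remainder on division = -a*c**2 + a*c + b*c - a - c.

lcm(LM(g_1), LM(g_2)) = a*b*c.
S = (lcm/LT(g_1))·g_1 − (lcm/LT(g_2))·g_2 = -a*c**2 + a*c + b*c - a - c.
Reduce S modulo (g_1, g_2) in that order:
  leading term a*c**2: no divisor's leading term divides it; move -a*c**2 to the remainder.
  leading term a*c: no divisor's leading term divides it; move a*c to the remainder.
  leading term b*c: no divisor's leading term divides it; move b*c to the remainder.
  leading term a: no divisor's leading term divides it; move -a to the remainder.
  leading term c: no divisor's leading term divides it; move -c to the remainder.
The remainder -a*c**2 + a*c + b*c - a - c is nonzero, so it would be added as the next basis element.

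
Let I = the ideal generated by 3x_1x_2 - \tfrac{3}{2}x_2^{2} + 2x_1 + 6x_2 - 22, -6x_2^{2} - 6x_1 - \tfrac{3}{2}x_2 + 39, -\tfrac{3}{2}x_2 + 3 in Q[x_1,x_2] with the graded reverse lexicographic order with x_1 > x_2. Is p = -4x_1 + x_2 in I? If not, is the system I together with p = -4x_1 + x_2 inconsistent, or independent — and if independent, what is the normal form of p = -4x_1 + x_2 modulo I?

Adjoining -4x_1 + x_2 makes the ideal the whole ring: the system is inconsistent.

First compute the reduced Gröbner basis of I by Buchberger's algorithm.
f_1 = 3x_1x_2 - \tfrac{3}{2}x_2^{2} + 2x_1 + 6x_2 - 22, LT = x_1x_2.
f_2 = -6x_2^{2} - 6x_1 - \tfrac{3}{2}x_2 + 39, LT = x_2^{2}.
f_3 = -\tfrac{3}{2}x_2 + 3, LT = x_2.

S(f_1,f_2): lcm = x_1x_2^{2}. S = -\tfrac{1}{2}x_2^{3} - x_1^{2} + \tfrac{5}{12}x_1x_2 + 2x_2^{2} + \tfrac{13}{2}x_1 - \tfrac{22}{3}x_2.
  reduce S modulo (f_1, f_2, f_3):
  remainder -x_1^{2} + \tfrac{119}{36}x_1 - \tfrac{47}{18} ≠ 0; add h_4 = -x_1^{2} + \tfrac{119}{36}x_1 - \tfrac{47}{18} to the basis.

S(f_1,f_3): lcm = x_1x_2. S = -\tfrac{1}{2}x_2^{2} + \tfrac{8}{3}x_1 + 2x_2 - \tfrac{22}{3}.
  reduce S modulo (f_1, f_2, f_3, h_4):
  remainder \tfrac{19}{6}x_1 - \tfrac{19}{3} ≠ 0; add h_5 = \tfrac{19}{6}x_1 - \tfrac{19}{3} to the basis.

The other S-polynomials (S(f_2,f_3), S(f_1,h_4), S(f_2,h_4), S(f_3,h_4), S(f_1,h_5), S(f_2,h_5), S(f_3,h_5), S(h_4,h_5)) all reduce to 0 modulo the current basis, so we have a Gröbner basis.
Inter-reduce: drop elements whose leading term is divisible by another's, tail-reduce, and make monic.
Reduced Gröbner basis: {x_1 - 2, x_2 - 2}.
Label its elements g_1 = x_1 - 2, g_2 = x_2 - 2.

Reduce p = -4x_1 + x_2 modulo G:
  leading term x_1: subtract (-4)·g_1 from -4x_1 + x_2 → x_2 - 8
  leading term x_2: subtract (1)·g_2 from x_2 - 8 → -6
  leading term 1: no divisor's leading term divides it; move -6 to the remainder.
  normal form = -6.
The normal form is nonzero, so p ∉ I. Since p minus its normal form lies in I, I + (p) = I + (r) where r = -6; decide whether this ideal is the whole ring.
Here r = -6 is a nonzero constant, hence a unit: 1 ∈ I + (p), the Gröbner basis of I + (p) is {1}, and the enlarged system has no common solution — adjoining p is inconsistent.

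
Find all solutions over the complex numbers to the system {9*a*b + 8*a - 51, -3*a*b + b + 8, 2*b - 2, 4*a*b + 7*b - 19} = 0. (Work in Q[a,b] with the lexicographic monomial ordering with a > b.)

Compute a lex Gröbner basis by Buchberger's algorithm.
f_1 = 9*a*b + 8*a - 51, LT = a*b.
f_2 = -3*a*b + b + 8, LT = a*b.
f_3 = 2*b - 2, LT = b.
f_4 = 4*a*b + 7*b - 19, LT = a*b.

S(f_1,f_2): lcm = a*b. S = 8/9*a + 1/3*b - 3.
  leading term a: no divisor's leading term divides it; move 8/9*a to the remainder.
  leading term b: subtract (1/6)·f_3 from 1/3*b - 3 → -8/3
  leading term 1: no divisor's leading term divides it; move -8/3 to the remainder.
  remainder 8/9*a - 8/3 ≠ 0; add h_5 = 8/9*a - 8/3 to the basis.

The other S-polynomials (S(f_1,f_3), S(f_1,f_4), S(f_2,f_3), S(f_2,f_4), S(f_3,f_4), S(f_1,h_5), S(f_2,h_5), S(f_3,h_5), S(f_4,h_5)) all reduce to 0 modulo the current basis, so we have a Gröbner basis.
Inter-reduce: drop elements whose leading term is divisible by another's, tail-reduce, and make monic.
Reduced Gröbner basis: {a - 3, b - 1}.

From the last basis element, b - 1 = 0, so b takes values in {1}. Each choice, substituted upward through the basis, yields the corresponding point(s) of the solution set.
  b = 1: the earlier basis element becomes a - 3 = 0, giving a = 3 — point (3, 1).
Check: every point annihilates each of the original generators.
This is the nonlinear analogue of row-reducing a linear system.

{(3, 1)}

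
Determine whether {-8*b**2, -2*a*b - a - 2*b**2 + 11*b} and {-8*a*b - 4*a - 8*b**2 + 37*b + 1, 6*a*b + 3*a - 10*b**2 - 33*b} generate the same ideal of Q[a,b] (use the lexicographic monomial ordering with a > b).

No, the ideals differ.

For a fixed monomial order, each ideal has a unique reduced Gröbner basis; comparing bases decides equality.
Buchberger on the first generating set:
f_1 = -8*b**2, LT = b**2.
f_2 = -2*a*b - a - 2*b**2 + 11*b, LT = a*b.

S(f_1,f_2): lcm = a*b**2. S = -1/2*a*b - b**3 + 11/2*b**2.
  leading term a*b: subtract (1/4)·f_2 from -1/2*a*b - b**3 + 11/2*b**2 → 1/4*a - b**3 + 6*b**2 - 11/4*b
  leading term a: no divisor's leading term divides it; move 1/4*a to the remainder.
  leading term b**3: subtract (1/8*b)·f_1 from -b**3 + 6*b**2 - 11/4*b → 6*b**2 - 11/4*b
  leading term b**2: subtract (-3/4)·f_1 from 6*b**2 - 11/4*b → -11/4*b
  leading term b: no divisor's leading term divides it; move -11/4*b to the remainder.
  remainder 1/4*a - 11/4*b ≠ 0; add g_3 = 1/4*a - 11/4*b to the basis.

The other S-polynomials (S(f_1,g_3), S(f_2,g_3)) all reduce to 0 modulo the current basis, so we have a Gröbner basis.
Inter-reduce: drop elements whose leading term is divisible by another's, tail-reduce, and make monic.
Reduced Gröbner basis: {a - 11*b, b**2}.

Buchberger on the second generating set:
h_1 = -8*a*b - 4*a - 8*b**2 + 37*b + 1, LT = a*b.
h_2 = 6*a*b + 3*a - 10*b**2 - 33*b, LT = a*b.

S(h_1,h_2): lcm = a*b. S = 8/3*b**2 + 7/8*b - 1/8.
  leading term b**2: no divisor's leading term divides it; move 8/3*b**2 to the remainder.
  leading term b: no divisor's leading term divides it; move 7/8*b to the remainder.
  leading term 1: no divisor's leading term divides it; move -1/8 to the remainder.
  remainder 8/3*b**2 + 7/8*b - 1/8 ≠ 0; add k_3 = 8/3*b**2 + 7/8*b - 1/8 to the basis.

S(h_1,k_3): lcm = a*b**2. S = 11/64*a*b + 3/64*a + b**3 - 37/8*b**2 - 1/8*b.
  leading term a*b: subtract (-11/512)·h_1 from 11/64*a*b + 3/64*a + b**3 - 37/8*b**2 - 1/8*b → -5/128*a + b**3 - 307/64*b**2 + 343/512*b + 11/512
  leading term a: no divisor's leading term divides it; move -5/128*a to the remainder.
  leading term b**3: subtract (3/8*b)·k_3 from b**3 - 307/64*b**2 + 343/512*b + 11/512 → -41/8*b**2 + 367/512*b + 11/512
  leading term b**2: subtract (-123/64)·k_3 from -41/8*b**2 + 367/512*b + 11/512 → 307/128*b - 7/32
  leading term b: no divisor's leading term divides it; move 307/128*b to the remainder.
  leading term 1: no divisor's leading term divides it; move -7/32 to the remainder.
  remainder -5/128*a + 307/128*b - 7/32 ≠ 0; add k_4 = -5/128*a + 307/128*b - 7/32 to the basis.

The other S-polynomials (S(h_2,k_3), S(h_1,k_4), S(h_2,k_4), S(k_3,k_4)) all reduce to 0 modulo the current basis, so we have a Gröbner basis.
Inter-reduce: drop elements whose leading term is divisible by another's, tail-reduce, and make monic.
Reduced Gröbner basis: {a - 307/5*b + 28/5, b**2 + 21/64*b - 3/64}.

Since the reduced bases disagree, the two ideals are not the same.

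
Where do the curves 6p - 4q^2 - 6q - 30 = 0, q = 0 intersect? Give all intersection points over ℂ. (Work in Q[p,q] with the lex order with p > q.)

Compute a lex Gröbner basis by Buchberger's algorithm.
f_1 = 6p - 4q^2 - 6q - 30, LT = p.
f_2 = q, LT = q.

The S-polynomials (S(f_1,f_2)) all reduce to 0 modulo the current basis, so we have a Gröbner basis.
Inter-reduce: drop elements whose leading term is divisible by another's, tail-reduce, and make monic.
Reduced Gröbner basis: {p - 5, q}.

Since the basis is lex-ordered, q is univariate in q. Its roots are {0}. Back-substituting each root into the other basis elements fixes the other coordinates.
  q = 0: the earlier basis element becomes p - 5 = 0, giving p = 5 — point (5, 0).
A lex Gröbner basis triangularizes the system, enabling back-substitution.

{(5, 0)}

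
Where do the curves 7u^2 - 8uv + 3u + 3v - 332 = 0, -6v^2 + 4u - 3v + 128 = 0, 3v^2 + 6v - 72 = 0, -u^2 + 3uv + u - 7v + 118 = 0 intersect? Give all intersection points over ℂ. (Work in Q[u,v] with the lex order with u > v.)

{(-5, 4)}

Compute a lex Gröbner basis by Buchberger's algorithm.
f_1 = 7u^2 - 8uv + 3u + 3v - 332, LT = u^2.
f_2 = 4u - 6v^2 - 3v + 128, LT = u.
f_3 = 3v^2 + 6v - 72, LT = v^2.
f_4 = -u^2 + 3uv + u - 7v + 118, LT = u^2.

S(f_1,f_2): lcm = u^2. S = 3/2uv^2 - 11/28uv - 221/7u + 3/7v - 332/7.
  leading term uv^2: subtract (3/8v^2)·f_2 from 3/2uv^2 - 11/28uv - 221/7u + 3/7v - 332/7 → -11/28uv - 221/7u + 9/4v^4 + 9/8v^3 - 48v^2 + 3/7v - 332/7
  leading term uv: subtract (-11/112v)·f_2 from -11/28uv - 221/7u + 9/4v^4 + 9/8v^3 - 48v^2 + 3/7v - 332/7 → -221/7u + 9/4v^4 + 15/28v^3 - 5409/112v^2 + 13v - 332/7
  leading term u: subtract (-221/28)·f_2 from -221/7u + 9/4v^4 + 15/28v^3 - 5409/112v^2 + 13v - 332/7 → 9/4v^4 + 15/28v^3 - 10713/112v^2 - 299/28v + 6740/7
  leading term v^4: subtract (3/4v^2)·f_3 from 9/4v^4 + 15/28v^3 - 10713/112v^2 - 299/28v + 6740/7 → -111/28v^3 - 4665/112v^2 - 299/28v + 6740/7
  leading term v^3: subtract (-37/28v)·f_3 from -111/28v^3 - 4665/112v^2 - 299/28v + 6740/7 → -3777/112v^2 - 2963/28v + 6740/7
  leading term v^2: subtract (-1259/112)·f_3 from -3777/112v^2 - 2963/28v + 6740/7 → -307/8v + 307/2
  leading term v: no divisor's leading term divides it; move -307/8v to the remainder.
  leading term 1: no divisor's leading term divides it; move 307/2 to the remainder.
  remainder -307/8v + 307/2 ≠ 0; add h_5 = -307/8v + 307/2 to the basis.

The other S-polynomials (S(f_1,f_3), S(f_1,f_4), S(f_2,f_3), S(f_2,f_4), S(f_3,f_4), S(f_1,h_5), S(f_2,h_5), S(f_3,h_5), S(f_4,h_5)) all reduce to 0 modulo the current basis, so we have a Gröbner basis.
Inter-reduce: drop elements whose leading term is divisible by another's, tail-reduce, and make monic.
Reduced Gröbner basis: {u + 5, v - 4}.

From the last basis element, v - 4 = 0, so v takes values in {4}. Each choice, substituted upward through the basis, yields the corresponding point(s) of the solution set.
  v = 4: the earlier basis element becomes u + 5 = 0, giving u = -5 — point (-5, 4).
Substituting each solution back into the original system confirms all equations vanish.
A lex Gröbner basis triangularizes the system, enabling back-substitution.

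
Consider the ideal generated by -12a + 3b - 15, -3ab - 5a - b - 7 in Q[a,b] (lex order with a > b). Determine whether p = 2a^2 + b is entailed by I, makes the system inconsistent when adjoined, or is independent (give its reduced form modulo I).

First compute the reduced Gröbner basis of I by Buchberger's algorithm.
f_1 = -12a + 3b - 15, LT = a.
f_2 = -3ab - 5a - b - 7, LT = ab.

S(f_1,f_2): lcm = ab. S = -5/3a - 1/4b^2 + 11/12b - 7/3.
  reduce S modulo (f_1, f_2):
  remainder -1/4b^2 + 1/2b - 1/4 ≠ 0; add h_3 = -1/4b^2 + 1/2b - 1/4 to the basis.

The other S-polynomials (S(f_1,h_3), S(f_2,h_3)) all reduce to 0 modulo the current basis, so we have a Gröbner basis.
Inter-reduce: drop elements whose leading term is divisible by another's, tail-reduce, and make monic.
Reduced Gröbner basis: {a - 1/4b + 5/4, b^2 - 2b + 1}.
Label its elements g_1 = a - 1/4b + 5/4, g_2 = b^2 - 2b + 1.

Reduce p = 2a^2 + b modulo G:
  leading term a^2: subtract (2a)·g_1 from 2a^2 + b → 1/2ab - 5/2a + b
  leading term ab: subtract (1/2b)·g_1 from 1/2ab - 5/2a + b → -5/2a + 1/8b^2 + 3/8b
  leading term a: subtract (-5/2)·g_1 from -5/2a + 1/8b^2 + 3/8b → 1/8b^2 - 1/4b + 25/8
  leading term b^2: subtract (1/8)·g_2 from 1/8b^2 - 1/4b + 25/8 → 3
  leading term 1: no divisor's leading term divides it; move 3 to the remainder.
  normal form = 3.
The normal form is nonzero, so p ∉ I. Since p minus its normal form lies in I, I + (p) = I + (r) where r = 3; decide whether this ideal is the whole ring.
Here r = 3 is a nonzero constant, hence a unit: 1 ∈ I + (p), the Gröbner basis of I + (p) is {1}, and the enlarged system has no common solution — adjoining p is inconsistent.

Adjoining 2a^2 + b makes the ideal the whole ring: the system is inconsistent.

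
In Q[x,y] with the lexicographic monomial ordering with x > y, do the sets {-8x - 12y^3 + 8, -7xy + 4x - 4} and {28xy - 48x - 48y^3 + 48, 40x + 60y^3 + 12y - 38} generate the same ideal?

Two ideals are equal iff their reduced Gröbner bases coincide (the reduced basis is unique for a fixed ordering).
Buchberger on the first generating set:
f_1 = -8x - 12y^3 + 8, LT = x.
f_2 = -7xy + 4x - 4, LT = xy.

S(f_1,f_2): lcm = xy. S = 4/7x + 3/2y^4 - y - 4/7.
  leading term x: subtract (-1/14)·f_1 from 4/7x + 3/2y^4 - y - 4/7 → 3/2y^4 - 6/7y^3 - y
  leading term y^4: no divisor's leading term divides it; move 3/2y^4 to the remainder.
  leading term y^3: no divisor's leading term divides it; move -6/7y^3 to the remainder.
  leading term y: no divisor's leading term divides it; move -y to the remainder.
  remainder 3/2y^4 - 6/7y^3 - y ≠ 0; add g_3 = 3/2y^4 - 6/7y^3 - y to the basis.

S(f_1,g_3): leading monomials are coprime, so the S-polynomial reduces to 0 (Buchberger's first criterion).
S(f_2,g_3): lcm = xy^4. S = 2/3xy + 4/7y^3.
  leading term xy: subtract (-1/12y)·f_1 from 2/3xy + 4/7y^3 → -y^4 + 4/7y^3 + 2/3y
  leading term y^4: subtract (-2/3)·g_3 from -y^4 + 4/7y^3 + 2/3y → 0
  remainder 0.

Every S-polynomial of the final basis reduces to 0, so we have a Gröbner basis.
Inter-reduce: drop elements whose leading term is divisible by another's, tail-reduce, and make monic.
Reduced Gröbner basis: {x + 3/2y^3 - 1, y^4 - 4/7y^3 - 2/3y}.

Buchberger on the second generating set:
h_1 = 28xy - 48x - 48y^3 + 48, LT = xy.
h_2 = 40x + 60y^3 + 12y - 38, LT = x.

S(h_1,h_2): lcm = xy. S = -12/7x - 3/2y^4 - 12/7y^3 - 3/10y^2 + 19/20y + 12/7.
  leading term x: subtract (-3/70)·h_2 from -12/7x - 3/2y^4 - 12/7y^3 - 3/10y^2 + 19/20y + 12/7 → -3/2y^4 + 6/7y^3 - 3/10y^2 + 41/28y + 3/35
  leading term y^4: no divisor's leading term divides it; move -3/2y^4 to the remainder.
  leading term y^3: no divisor's leading term divides it; move 6/7y^3 to the remainder.
  leading term y^2: no divisor's leading term divides it; move -3/10y^2 to the remainder.
  leading term y: no divisor's leading term divides it; move 41/28y to the remainder.
  leading term 1: no divisor's leading term divides it; move 3/35 to the remainder.
  remainder -3/2y^4 + 6/7y^3 - 3/10y^2 + 41/28y + 3/35 ≠ 0; add k_3 = -3/2y^4 + 6/7y^3 - 3/10y^2 + 41/28y + 3/35 to the basis.

S(h_1,k_3): lcm = xy^4. S = -8/7xy^3 - 1/5xy^2 + 41/42xy + 2/35x - 12/7y^6 + 12/7y^3.
  leading term xy^3: subtract (-2/49y^2)·h_1 from -8/7xy^3 - 1/5xy^2 + 41/42xy + 2/35x - 12/7y^6 + 12/7y^3 → -529/245xy^2 + 41/42xy + 2/35x - 12/7y^6 - 96/49y^5 + 12/7y^3 + 96/49y^2
  leading term xy^2: subtract (-529/6860y)·h_1 from -529/245xy^2 + 41/42xy + 2/35x - 12/7y^6 - 96/49y^5 + 12/7y^3 + 96/49y^2 → -28043/10290xy + 2/35x - 12/7y^6 - 96/49y^5 - 6348/1715y^4 + 12/7y^3 + 96/49y^2 + 6348/1715y
  leading term xy: subtract (-28043/288120)·h_1 from -28043/10290xy + 2/35x - 12/7y^6 - 96/49y^5 - 6348/1715y^4 + 12/7y^3 + 96/49y^2 + 6348/1715y → -11080/2401x - 12/7y^6 - 96/49y^5 - 6348/1715y^4 - 35506/12005y^3 + 96/49y^2 + 6348/1715y + 56086/12005
  leading term x: subtract (-277/2401)·h_2 from -11080/2401x - 12/7y^6 - 96/49y^5 - 6348/1715y^4 - 35506/12005y^3 + 96/49y^2 + 6348/1715y + 56086/12005 → -12/7y^6 - 96/49y^5 - 6348/1715y^4 + 47594/12005y^3 + 96/49y^2 + 61056/12005y + 3456/12005
  leading term y^6: subtract (8/7y^2)·k_3 from -12/7y^6 - 96/49y^5 - 6348/1715y^4 + 47594/12005y^3 + 96/49y^2 + 61056/12005y + 3456/12005 → -144/49y^5 - 1152/343y^4 + 27504/12005y^3 + 456/245y^2 + 61056/12005y + 3456/12005
  leading term y^5: subtract (96/49y)·k_3 from -144/49y^5 - 1152/343y^4 + 27504/12005y^3 + 456/245y^2 + 61056/12005y + 3456/12005 → -1728/343y^4 + 6912/2401y^3 - 1728/1715y^2 + 11808/2401y + 3456/12005
  leading term y^4: subtract (1152/343)·k_3 from -1728/343y^4 + 6912/2401y^3 - 1728/1715y^2 + 11808/2401y + 3456/12005 → 0
  remainder 0.

S(h_2,k_3): leading monomials are coprime, so the S-polynomial reduces to 0 (Buchberger's first criterion).
Every S-polynomial of the final basis reduces to 0, so we have a Gröbner basis.
Inter-reduce: drop elements whose leading term is divisible by another's, tail-reduce, and make monic.
Reduced Gröbner basis: {x + 3/2y^3 + 3/10y - 19/20, y^4 - 4/7y^3 + 1/5y^2 - 41/42y - 2/35}.

The bases are distinct; the ideals are different.
The same test decides containment: I ⊆ J iff every generator of I reduces to 0 modulo a Gröbner basis of J.

No, the ideals differ.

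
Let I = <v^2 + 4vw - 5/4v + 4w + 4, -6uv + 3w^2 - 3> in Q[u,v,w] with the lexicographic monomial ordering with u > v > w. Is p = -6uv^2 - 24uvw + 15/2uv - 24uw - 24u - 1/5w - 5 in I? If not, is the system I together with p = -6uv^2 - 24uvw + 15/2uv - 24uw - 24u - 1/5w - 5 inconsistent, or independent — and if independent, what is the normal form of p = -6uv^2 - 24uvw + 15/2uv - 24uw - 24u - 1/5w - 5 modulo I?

First compute the reduced Gröbner basis of I by Buchberger's algorithm.
f_1 = v^2 + 4vw - 5/4v + 4w + 4, LT = v^2.
f_2 = -6uv + 3w^2 - 3, LT = uv.

S(f_1,f_2): lcm = uv^2. S = 4uvw - 5/4uv + 4uw + 4u + 1/2vw^2 - 1/2v.
  leading term uvw: subtract (-2/3w)·f_2 from 4uvw - 5/4uv + 4uw + 4u + 1/2vw^2 - 1/2v → -5/4uv + 4uw + 4u + 1/2vw^2 - 1/2v + 2w^3 - 2w
  leading term uv: subtract (5/24)·f_2 from -5/4uv + 4uw + 4u + 1/2vw^2 - 1/2v + 2w^3 - 2w → 4uw + 4u + 1/2vw^2 - 1/2v + 2w^3 - 5/8w^2 - 2w + 5/8
  leading term uw: no divisor's leading term divides it; move 4uw to the remainder.
  leading term u: no divisor's leading term divides it; move 4u to the remainder.
  leading term vw^2: no divisor's leading term divides it; move 1/2vw^2 to the remainder.
  leading term v: no divisor's leading term divides it; move -1/2v to the remainder.
  leading term w^3: no divisor's leading term divides it; move 2w^3 to the remainder.
  leading term w^2: no divisor's leading term divides it; move -5/8w^2 to the remainder.
  leading term w: no divisor's leading term divides it; move -2w to the remainder.
  leading term 1: no divisor's leading term divides it; move 5/8 to the remainder.
  remainder 4uw + 4u + 1/2vw^2 - 1/2v + 2w^3 - 5/8w^2 - 2w + 5/8 ≠ 0; add h_3 = 4uw + 4u + 1/2vw^2 - 1/2v + 2w^3 - 5/8w^2 - 2w + 5/8 to the basis.

The other S-polynomials (S(f_1,h_3), S(f_2,h_3)) all reduce to 0 modulo the current basis, so we have a Gröbner basis.
Inter-reduce: drop elements whose leading term is divisible by another's, tail-reduce, and make monic.
Reduced Gröbner basis: {uv - 1/2w^2 + 1/2, uw + u + 1/8vw^2 - 1/8v + 1/2w^3 - 5/32w^2 - 1/2w + 5/32, v^2 + 4vw - 5/4v + 4w + 4}.
Label its elements g_1 = uv - 1/2w^2 + 1/2, g_2 = uw + u + 1/8vw^2 - 1/8v + 1/2w^3 - 5/32w^2 - 1/2w + 5/32, g_3 = v^2 + 4vw - 5/4v + 4w + 4.

Reduce p = -6uv^2 - 24uvw + 15/2uv - 24uw - 24u - 1/5w - 5 modulo G:
  leading term uv^2: subtract (-6v)·g_1 from -6uv^2 - 24uvw + 15/2uv - 24uw - 24u - 1/5w - 5 → -24uvw + 15/2uv - 24uw - 24u - 3vw^2 + 3v - 1/5w - 5
  leading term uvw: subtract (-24w)·g_1 from -24uvw + 15/2uv - 24uw - 24u - 3vw^2 + 3v - 1/5w - 5 → 15/2uv - 24uw - 24u - 3vw^2 + 3v - 12w^3 + 59/5w - 5
  leading term uv: subtract (15/2)·g_1 from 15/2uv - 24uw - 24u - 3vw^2 + 3v - 12w^3 + 59/5w - 5 → -24uw - 24u - 3vw^2 + 3v - 12w^3 + 15/4w^2 + 59/5w - 35/4
  leading term uw: subtract (-24)·g_2 from -24uw - 24u - 3vw^2 + 3v - 12w^3 + 15/4w^2 + 59/5w - 35/4 → -1/5w - 5
  leading term w: no divisor's leading term divides it; move -1/5w to the remainder.
  leading term 1: no divisor's leading term divides it; move -5 to the remainder.
  normal form = -1/5w - 5.
The normal form is nonzero, so p ∉ I. Since p minus its normal form lies in I, I + (p) = I + (r) where r = -1/5w - 5; decide whether this ideal is the whole ring.
Run Buchberger on G together with r (pairs among the g_i already reduce to 0 since G is a Gröbner basis):
g_1 = uv - 1/2w^2 + 1/2, LT = uv.
g_2 = uw + u + 1/8vw^2 - 1/8v + 1/2w^3 - 5/32w^2 - 1/2w + 5/32, LT = uw.
g_3 = v^2 + 4vw - 5/4v + 4w + 4, LT = v^2.
r = -1/5w - 5, LT = w.

S(g_2,r): lcm = uw. S = -24u + 1/8vw^2 - 1/8v + 1/2w^3 - 5/32w^2 - 1/2w + 5/32.
  leading term u: no divisor's leading term divides it; move -24u to the remainder.
  leading term vw^2: subtract (-5/8vw)·r from 1/8vw^2 - 1/8v + 1/2w^3 - 5/32w^2 - 1/2w + 5/32 → -25/8vw - 1/8v + 1/2w^3 - 5/32w^2 - 1/2w + 5/32
  leading term vw: subtract (125/8v)·r from -25/8vw - 1/8v + 1/2w^3 - 5/32w^2 - 1/2w + 5/32 → 78v + 1/2w^3 - 5/32w^2 - 1/2w + 5/32
  leading term v: no divisor's leading term divides it; move 78v to the remainder.
  leading term w^3: subtract (-5/2w^2)·r from 1/2w^3 - 5/32w^2 - 1/2w + 5/32 → -405/32w^2 - 1/2w + 5/32
  leading term w^2: subtract (2025/32w)·r from -405/32w^2 - 1/2w + 5/32 → 10109/32w + 5/32
  leading term w: subtract (-50545/32)·r from 10109/32w + 5/32 → -15795/2
  leading term 1: no divisor's leading term divides it; move -15795/2 to the remainder.
  remainder -24u + 78v - 15795/2 ≠ 0; add m_5 = -24u + 78v - 15795/2 to the basis.

The other S-polynomials (S(g_1,g_2), S(g_1,g_3), S(g_1,r), S(g_2,g_3), S(g_3,r), S(g_1,m_5), S(g_2,m_5), S(g_3,m_5), S(r,m_5)) all reduce to 0 modulo the current basis, so we have a Gröbner basis.
Inter-reduce: drop elements whose leading term is divisible by another's, tail-reduce, and make monic.
Reduced Gröbner basis: {u - 13/4v + 5265/16, v^2 - 405/4v - 96, w + 25}.
The reduced Gröbner basis of I + (p) is {u - 13/4v + 5265/16, v^2 - 405/4v - 96, w + 25} ≠ {1}, a proper ideal, so the enlarged system stays consistent: p is independent of I, with normal form -1/5w - 5.

The remainder on division by a Gröbner basis is unique — it is the normal form.

-6uv^2 - 24uvw + 15/2uv - 24uw - 24u - 1/5w - 5 is independent of I; its normal form modulo I is -1/5w - 5.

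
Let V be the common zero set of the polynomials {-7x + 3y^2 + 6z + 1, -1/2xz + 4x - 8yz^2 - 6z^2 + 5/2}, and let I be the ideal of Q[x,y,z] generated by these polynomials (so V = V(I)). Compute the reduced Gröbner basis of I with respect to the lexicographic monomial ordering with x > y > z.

f_1 = -7x + 3y^2 + 6z + 1, LT = x.
f_2 = -1/2xz + 4x - 8yz^2 - 6z^2 + 5/2, LT = xz.

S(f_1,f_2): lcm = xz. S = 8x - 3/7y^2z - 16yz^2 - 90/7z^2 - 1/7z + 5.
  reduce S modulo (f_1, f_2):
  remainder -3/7y^2z + 24/7y^2 - 16yz^2 - 90/7z^2 + 47/7z + 43/7 ≠ 0; add g_3 = -3/7y^2z + 24/7y^2 - 16yz^2 - 90/7z^2 + 47/7z + 43/7 to the basis.

The other S-polynomials (S(f_1,g_3), S(f_2,g_3)) all reduce to 0 modulo the current basis, so we have a Gröbner basis.
Inter-reduce: drop elements whose leading term is divisible by another's, tail-reduce, and make monic.

G = {x - 3/7y^2 - 6/7z - 1/7, y^2z - 8y^2 + 112/3yz^2 + 30z^2 - 47/3z - 43/3}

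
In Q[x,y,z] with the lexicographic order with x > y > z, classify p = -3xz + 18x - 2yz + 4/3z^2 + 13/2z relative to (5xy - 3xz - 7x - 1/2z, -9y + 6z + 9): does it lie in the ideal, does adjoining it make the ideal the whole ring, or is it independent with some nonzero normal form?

First compute the reduced Gröbner basis of I by Buchberger's algorithm.
f_1 = 5xy - 3xz - 7x - 1/2z, LT = xy.
f_2 = -9y + 6z + 9, LT = y.

S(f_1,f_2): lcm = xy. S = 1/15xz - 2/5x - 1/10z.
  leading term xz: no divisor's leading term divides it; move 1/15xz to the remainder.
  leading term x: no divisor's leading term divides it; move -2/5x to the remainder.
  leading term z: no divisor's leading term divides it; move -1/10z to the remainder.
  remainder 1/15xz - 2/5x - 1/10z ≠ 0; add h_3 = 1/15xz - 2/5x - 1/10z to the basis.

S(f_1,h_3): lcm = xyz. S = 6xy - 3/5xz^2 - 7/5xz + 3/2yz - 1/10z^2.
  leading term xy: subtract (6/5)·f_1 from 6xy - 3/5xz^2 - 7/5xz + 3/2yz - 1/10z^2 → -3/5xz^2 + 11/5xz + 42/5x + 3/2yz - 1/10z^2 + 3/5z
  leading term xz^2: subtract (-9z)·h_3 from -3/5xz^2 + 11/5xz + 42/5x + 3/2yz - 1/10z^2 + 3/5z → -7/5xz + 42/5x + 3/2yz - z^2 + 3/5z
  leading term xz: subtract (-21)·h_3 from -7/5xz + 42/5x + 3/2yz - z^2 + 3/5z → 3/2yz - z^2 - 3/2z
  leading term yz: subtract (-1/6z)·f_2 from 3/2yz - z^2 - 3/2z → 0
  remainder 0.

S(f_2,h_3): leading monomials are coprime, so the S-polynomial reduces to 0 (Buchberger's first criterion).
Every S-polynomial of the final basis reduces to 0, so we have a Gröbner basis.
Inter-reduce: drop elements whose leading term is divisible by another's, tail-reduce, and make monic.
Reduced Gröbner basis: {xz - 6x - 3/2z, y - 2/3z - 1}.
Label its elements g_1 = xz - 6x - 3/2z, g_2 = y - 2/3z - 1.

Reduce p = -3xz + 18x - 2yz + 4/3z^2 + 13/2z modulo G:
  leading term xz: subtract (-3)·g_1 from -3xz + 18x - 2yz + 4/3z^2 + 13/2z → -2yz + 4/3z^2 + 2z
  leading term yz: subtract (-2z)·g_2 from -2yz + 4/3z^2 + 2z → 0
  normal form = 0.
Since the normal form is 0, p ∈ I.

The remainder on division by a Gröbner basis is unique — it is the normal form.

-3xz + 18x - 2yz + 4/3z^2 + 13/2z lies in I (it reduces to 0).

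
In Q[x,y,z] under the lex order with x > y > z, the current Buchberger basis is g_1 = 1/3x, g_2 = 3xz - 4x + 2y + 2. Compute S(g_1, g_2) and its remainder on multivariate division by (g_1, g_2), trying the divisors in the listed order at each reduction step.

S(g_1, g_2) = 4/3x - 2/3y - 2/3; remainder on division = -2/3y - 2/3.

lcm(LM(g_1), LM(g_2)) = xz.
S = (lcm/LT(g_1))·g_1 − (lcm/LT(g_2))·g_2 = 4/3x - 2/3y - 2/3.
Reduce S modulo (g_1, g_2) in that order:
  leading term x: subtract (4)·g_1 from 4/3x - 2/3y - 2/3 → -2/3y - 2/3
  leading term y: no divisor's leading term divides it; move -2/3y to the remainder.
  leading term 1: no divisor's leading term divides it; move -2/3 to the remainder.
The remainder -2/3y - 2/3 is nonzero, so it would be added as the next basis element.
An S-polynomial is built so that the two leading terms cancel; whether anything survives reduction is exactly the Gröbner-basis criterion.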